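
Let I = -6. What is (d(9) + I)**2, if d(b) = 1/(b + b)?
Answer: 11449/324 ≈ 35.336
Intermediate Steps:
d(b) = 1/(2*b)
(d(9) + I)**2 = ((1/2)/9 - 6)**2 = ((1/2)*(1/9) - 6)**2 = (1/18 - 6)**2 = (-107/18)**2 = 11449/324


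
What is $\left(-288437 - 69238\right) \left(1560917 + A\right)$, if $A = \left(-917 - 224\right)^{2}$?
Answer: $-1023951274650$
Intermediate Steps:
$A = 1301881$ ($A = \left(-1141\right)^{2} = 1301881$)
$\left(-288437 - 69238\right) \left(1560917 + A\right) = \left(-288437 - 69238\right) \left(1560917 + 1301881\right) = \left(-357675\right) 2862798 = -1023951274650$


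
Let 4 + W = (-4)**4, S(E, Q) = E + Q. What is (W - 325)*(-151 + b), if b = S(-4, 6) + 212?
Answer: -4599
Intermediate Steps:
W = 252 (W = -4 + (-4)**4 = -4 + 256 = 252)
b = 214 (b = (-4 + 6) + 212 = 2 + 212 = 214)
(W - 325)*(-151 + b) = (252 - 325)*(-151 + 214) = -73*63 = -4599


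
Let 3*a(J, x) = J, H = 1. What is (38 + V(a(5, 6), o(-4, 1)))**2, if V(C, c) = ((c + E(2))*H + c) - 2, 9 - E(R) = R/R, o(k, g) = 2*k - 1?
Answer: 676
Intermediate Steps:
a(J, x) = J/3
o(k, g) = -1 + 2*k
E(R) = 8 (E(R) = 9 - R/R = 9 - 1*1 = 9 - 1 = 8)
V(C, c) = 6 + 2*c (V(C, c) = ((c + 8)*1 + c) - 2 = ((8 + c)*1 + c) - 2 = ((8 + c) + c) - 2 = (8 + 2*c) - 2 = 6 + 2*c)
(38 + V(a(5, 6), o(-4, 1)))**2 = (38 + (6 + 2*(-1 + 2*(-4))))**2 = (38 + (6 + 2*(-1 - 8)))**2 = (38 + (6 + 2*(-9)))**2 = (38 + (6 - 18))**2 = (38 - 12)**2 = 26**2 = 676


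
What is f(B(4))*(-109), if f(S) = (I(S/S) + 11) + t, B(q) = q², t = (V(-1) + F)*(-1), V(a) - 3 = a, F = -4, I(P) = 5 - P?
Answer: -1853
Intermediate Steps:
V(a) = 3 + a
t = 2 (t = ((3 - 1) - 4)*(-1) = (2 - 4)*(-1) = -2*(-1) = 2)
f(S) = 17 (f(S) = ((5 - S/S) + 11) + 2 = ((5 - 1*1) + 11) + 2 = ((5 - 1) + 11) + 2 = (4 + 11) + 2 = 15 + 2 = 17)
f(B(4))*(-109) = 17*(-109) = -1853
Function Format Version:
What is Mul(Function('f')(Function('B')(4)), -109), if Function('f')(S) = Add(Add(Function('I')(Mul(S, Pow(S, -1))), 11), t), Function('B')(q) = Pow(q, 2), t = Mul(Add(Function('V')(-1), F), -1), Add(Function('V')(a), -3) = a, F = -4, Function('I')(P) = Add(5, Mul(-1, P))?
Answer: -1853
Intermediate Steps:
Function('V')(a) = Add(3, a)
t = 2 (t = Mul(Add(Add(3, -1), -4), -1) = Mul(Add(2, -4), -1) = Mul(-2, -1) = 2)
Function('f')(S) = 17 (Function('f')(S) = Add(Add(Add(5, Mul(-1, Mul(S, Pow(S, -1)))), 11), 2) = Add(Add(Add(5, Mul(-1, 1)), 11), 2) = Add(Add(Add(5, -1), 11), 2) = Add(Add(4, 11), 2) = Add(15, 2) = 17)
Mul(Function('f')(Function('B')(4)), -109) = Mul(17, -109) = -1853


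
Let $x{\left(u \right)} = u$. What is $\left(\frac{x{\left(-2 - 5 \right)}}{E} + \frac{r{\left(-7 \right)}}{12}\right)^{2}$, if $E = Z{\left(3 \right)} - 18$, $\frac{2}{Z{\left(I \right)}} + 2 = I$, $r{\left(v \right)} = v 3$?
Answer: $\frac{441}{256} \approx 1.7227$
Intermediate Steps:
$r{\left(v \right)} = 3 v$
$Z{\left(I \right)} = \frac{2}{-2 + I}$
$E = -16$ ($E = \frac{2}{-2 + 3} - 18 = \frac{2}{1} - 18 = 2 \cdot 1 - 18 = 2 - 18 = -16$)
$\left(\frac{x{\left(-2 - 5 \right)}}{E} + \frac{r{\left(-7 \right)}}{12}\right)^{2} = \left(\frac{-2 - 5}{-16} + \frac{3 \left(-7\right)}{12}\right)^{2} = \left(\left(-2 - 5\right) \left(- \frac{1}{16}\right) - \frac{7}{4}\right)^{2} = \left(\left(-7\right) \left(- \frac{1}{16}\right) - \frac{7}{4}\right)^{2} = \left(\frac{7}{16} - \frac{7}{4}\right)^{2} = \left(- \frac{21}{16}\right)^{2} = \frac{441}{256}$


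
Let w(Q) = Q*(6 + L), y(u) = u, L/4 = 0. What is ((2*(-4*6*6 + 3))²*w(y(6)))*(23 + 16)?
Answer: 111651696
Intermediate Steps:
L = 0 (L = 4*0 = 0)
w(Q) = 6*Q (w(Q) = Q*(6 + 0) = Q*6 = 6*Q)
((2*(-4*6*6 + 3))²*w(y(6)))*(23 + 16) = ((2*(-4*6*6 + 3))²*(6*6))*(23 + 16) = ((2*(-24*6 + 3))²*36)*39 = ((2*(-144 + 3))²*36)*39 = ((2*(-141))²*36)*39 = ((-282)²*36)*39 = (79524*36)*39 = 2862864*39 = 111651696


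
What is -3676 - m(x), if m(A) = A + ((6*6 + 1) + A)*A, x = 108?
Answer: -19444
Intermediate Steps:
m(A) = A + A*(37 + A) (m(A) = A + ((36 + 1) + A)*A = A + (37 + A)*A = A + A*(37 + A))
-3676 - m(x) = -3676 - 108*(38 + 108) = -3676 - 108*146 = -3676 - 1*15768 = -3676 - 15768 = -19444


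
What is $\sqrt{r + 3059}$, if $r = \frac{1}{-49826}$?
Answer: $\frac{17 \sqrt{26278082922}}{49826} \approx 55.308$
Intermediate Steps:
$r = - \frac{1}{49826} \approx -2.007 \cdot 10^{-5}$
$\sqrt{r + 3059} = \sqrt{- \frac{1}{49826} + 3059} = \sqrt{\frac{152417733}{49826}} = \frac{17 \sqrt{26278082922}}{49826}$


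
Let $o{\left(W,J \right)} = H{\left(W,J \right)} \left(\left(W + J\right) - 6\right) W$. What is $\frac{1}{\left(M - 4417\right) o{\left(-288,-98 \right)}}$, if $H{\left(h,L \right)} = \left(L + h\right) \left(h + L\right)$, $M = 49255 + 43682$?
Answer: $\frac{1}{1488999559864320} \approx 6.7159 \cdot 10^{-16}$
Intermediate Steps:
$M = 92937$
$H{\left(h,L \right)} = \left(L + h\right)^{2}$ ($H{\left(h,L \right)} = \left(L + h\right) \left(L + h\right) = \left(L + h\right)^{2}$)
$o{\left(W,J \right)} = W \left(J + W\right)^{2} \left(-6 + J + W\right)$ ($o{\left(W,J \right)} = \left(J + W\right)^{2} \left(\left(W + J\right) - 6\right) W = \left(J + W\right)^{2} \left(\left(J + W\right) - 6\right) W = \left(J + W\right)^{2} \left(-6 + J + W\right) W = W \left(J + W\right)^{2} \left(-6 + J + W\right)$)
$\frac{1}{\left(M - 4417\right) o{\left(-288,-98 \right)}} = \frac{1}{\left(92937 - 4417\right) \left(- 288 \left(-98 - 288\right)^{2} \left(-6 - 98 - 288\right)\right)} = \frac{1}{88520 \left(\left(-288\right) \left(-386\right)^{2} \left(-392\right)\right)} = \frac{1}{88520 \left(\left(-288\right) 148996 \left(-392\right)\right)} = \frac{1}{88520 \cdot 16821052416} = \frac{1}{88520} \cdot \frac{1}{16821052416} = \frac{1}{1488999559864320}$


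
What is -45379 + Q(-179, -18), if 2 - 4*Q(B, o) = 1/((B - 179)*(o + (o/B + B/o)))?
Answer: -4652385343/102524 ≈ -45379.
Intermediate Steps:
Q(B, o) = ½ - 1/(4*(-179 + B)*(o + B/o + o/B)) (Q(B, o) = ½ - 1/((B - 179)*(o + (o/B + B/o)))/4 = ½ - 1/((-179 + B)*(o + (B/o + o/B)))/4 = ½ - 1/((-179 + B)*(o + B/o + o/B))/4 = ½ - 1/(4*(-179 + B)*(o + B/o + o/B)))
-45379 + Q(-179, -18) = -45379 + (-2*(-179)³ + 358*(-179)² + 358*(-18)² - 179*(-18) - 2*(-179)²*(-18)² + 356*(-179)*(-18)²)/(4*(-1*(-179)³ + 179*(-179)² + 179*(-18)² - 1*(-179)²*(-18)² + 178*(-179)*(-18)²)) = -45379 + (-2*(-5735339) + 358*32041 + 358*324 + 3222 - 2*32041*324 + 356*(-179)*324)/(4*(-1*(-5735339) + 179*32041 + 179*324 - 1*32041*324 + 178*(-179)*324)) = -45379 + (11470678 + 11470678 + 115992 + 3222 - 20762568 - 20646576)/(4*(5735339 + 5735339 + 57996 - 10381284 - 10323288)) = -45379 + (¼)*(-18348574)/(-9175898) = -45379 + (¼)*(-1/9175898)*(-18348574) = -45379 + 51253/102524 = -4652385343/102524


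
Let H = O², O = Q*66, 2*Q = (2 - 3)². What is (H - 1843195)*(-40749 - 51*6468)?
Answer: 682715799402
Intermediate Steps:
Q = ½ (Q = (2 - 3)²/2 = (½)*(-1)² = (½)*1 = ½ ≈ 0.50000)
O = 33 (O = (½)*66 = 33)
H = 1089 (H = 33² = 1089)
(H - 1843195)*(-40749 - 51*6468) = (1089 - 1843195)*(-40749 - 51*6468) = -1842106*(-40749 - 329868) = -1842106*(-370617) = 682715799402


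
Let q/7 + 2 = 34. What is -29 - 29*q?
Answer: -6525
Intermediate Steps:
q = 224 (q = -14 + 7*34 = -14 + 238 = 224)
-29 - 29*q = -29 - 29*224 = -29 - 6496 = -6525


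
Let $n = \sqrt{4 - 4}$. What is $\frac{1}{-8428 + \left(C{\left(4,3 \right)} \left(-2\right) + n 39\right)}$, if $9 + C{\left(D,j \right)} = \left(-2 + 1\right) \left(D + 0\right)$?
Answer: $- \frac{1}{8402} \approx -0.00011902$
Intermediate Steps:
$C{\left(D,j \right)} = -9 - D$ ($C{\left(D,j \right)} = -9 + \left(-2 + 1\right) \left(D + 0\right) = -9 - D$)
$n = 0$ ($n = \sqrt{0} = 0$)
$\frac{1}{-8428 + \left(C{\left(4,3 \right)} \left(-2\right) + n 39\right)} = \frac{1}{-8428 + \left(\left(-9 - 4\right) \left(-2\right) + 0 \cdot 39\right)} = \frac{1}{-8428 + \left(\left(-9 - 4\right) \left(-2\right) + 0\right)} = \frac{1}{-8428 + \left(\left(-13\right) \left(-2\right) + 0\right)} = \frac{1}{-8428 + \left(26 + 0\right)} = \frac{1}{-8428 + 26} = \frac{1}{-8402} = - \frac{1}{8402}$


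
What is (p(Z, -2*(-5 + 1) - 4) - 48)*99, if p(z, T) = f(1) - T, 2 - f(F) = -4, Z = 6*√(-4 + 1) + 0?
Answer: -4554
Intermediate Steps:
Z = 6*I*√3 (Z = 6*√(-3) + 0 = 6*(I*√3) + 0 = 6*I*√3 + 0 = 6*I*√3 ≈ 10.392*I)
f(F) = 6 (f(F) = 2 - 1*(-4) = 2 + 4 = 6)
p(z, T) = 6 - T
(p(Z, -2*(-5 + 1) - 4) - 48)*99 = ((6 - (-2*(-5 + 1) - 4)) - 48)*99 = ((6 - (-2*(-4) - 4)) - 48)*99 = ((6 - (8 - 4)) - 48)*99 = ((6 - 1*4) - 48)*99 = ((6 - 4) - 48)*99 = (2 - 48)*99 = -46*99 = -4554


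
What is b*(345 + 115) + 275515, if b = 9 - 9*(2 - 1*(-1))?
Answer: 267235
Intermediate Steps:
b = -18 (b = 9 - 9*(2 + 1) = 9 - 9*3 = 9 - 27 = -18)
b*(345 + 115) + 275515 = -18*(345 + 115) + 275515 = -18*460 + 275515 = -8280 + 275515 = 267235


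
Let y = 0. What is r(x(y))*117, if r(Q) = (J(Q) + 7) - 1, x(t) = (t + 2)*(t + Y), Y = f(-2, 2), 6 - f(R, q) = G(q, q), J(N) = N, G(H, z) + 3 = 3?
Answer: 2106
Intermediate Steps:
G(H, z) = 0 (G(H, z) = -3 + 3 = 0)
f(R, q) = 6 (f(R, q) = 6 - 1*0 = 6 + 0 = 6)
Y = 6
x(t) = (2 + t)*(6 + t) (x(t) = (t + 2)*(t + 6) = (2 + t)*(6 + t))
r(Q) = 6 + Q (r(Q) = (Q + 7) - 1 = (7 + Q) - 1 = 6 + Q)
r(x(y))*117 = (6 + (12 + 0² + 8*0))*117 = (6 + (12 + 0 + 0))*117 = (6 + 12)*117 = 18*117 = 2106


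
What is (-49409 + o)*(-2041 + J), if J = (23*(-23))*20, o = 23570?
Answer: 326114019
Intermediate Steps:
J = -10580 (J = -529*20 = -10580)
(-49409 + o)*(-2041 + J) = (-49409 + 23570)*(-2041 - 10580) = -25839*(-12621) = 326114019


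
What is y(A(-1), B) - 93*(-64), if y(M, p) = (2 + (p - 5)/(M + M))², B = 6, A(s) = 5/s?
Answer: 595561/100 ≈ 5955.6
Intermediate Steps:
y(M, p) = (2 + (-5 + p)/(2*M))² (y(M, p) = (2 + (-5 + p)/((2*M)))² = (2 + (-5 + p)*(1/(2*M)))² = (2 + (-5 + p)/(2*M))²)
y(A(-1), B) - 93*(-64) = (-5 + 6 + 4*(5/(-1)))²/(4*(5/(-1))²) - 93*(-64) = (-5 + 6 + 4*(5*(-1)))²/(4*(5*(-1))²) + 5952 = (¼)*(-5 + 6 + 4*(-5))²/(-5)² + 5952 = (¼)*(1/25)*(-5 + 6 - 20)² + 5952 = (¼)*(1/25)*(-19)² + 5952 = (¼)*(1/25)*361 + 5952 = 361/100 + 5952 = 595561/100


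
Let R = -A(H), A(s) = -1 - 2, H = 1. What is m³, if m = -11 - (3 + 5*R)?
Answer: -24389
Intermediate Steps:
A(s) = -3
R = 3 (R = -1*(-3) = 3)
m = -29 (m = -11 - (3 + 5*3) = -11 - (3 + 15) = -11 - 1*18 = -11 - 18 = -29)
m³ = (-29)³ = -24389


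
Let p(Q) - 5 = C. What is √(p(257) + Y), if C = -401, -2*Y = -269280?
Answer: 6*√3729 ≈ 366.39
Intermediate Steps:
Y = 134640 (Y = -½*(-269280) = 134640)
p(Q) = -396 (p(Q) = 5 - 401 = -396)
√(p(257) + Y) = √(-396 + 134640) = √134244 = 6*√3729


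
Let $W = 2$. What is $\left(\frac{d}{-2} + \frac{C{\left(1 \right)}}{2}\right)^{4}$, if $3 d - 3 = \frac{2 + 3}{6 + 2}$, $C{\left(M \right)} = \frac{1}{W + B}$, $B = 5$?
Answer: $\frac{1026625681}{12745506816} \approx 0.080548$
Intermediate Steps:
$C{\left(M \right)} = \frac{1}{7}$ ($C{\left(M \right)} = \frac{1}{2 + 5} = \frac{1}{7}$)
$d = \frac{29}{24}$ ($d = 1 + \frac{\left(2 + 3\right) \frac{1}{6 + 2}}{3} = 1 + \frac{5 \cdot \frac{1}{8}}{3} = 1 + \frac{1}{3} \cdot \frac{5}{8} = 1 + \frac{5}{24} = \frac{29}{24} \approx 1.2083$)
$\left(\frac{d}{-2} + \frac{C{\left(1 \right)}}{2}\right)^{4} = \left(\frac{29}{24 \left(-2\right)} + \frac{1}{7 \cdot 2}\right)^{4} = \left(\frac{29}{24} \left(- \frac{1}{2}\right) + \frac{1}{7} \cdot \frac{1}{2}\right)^{4} = \left(- \frac{29}{48} + \frac{1}{14}\right)^{4} = \left(- \frac{179}{336}\right)^{4} = \frac{1026625681}{12745506816}$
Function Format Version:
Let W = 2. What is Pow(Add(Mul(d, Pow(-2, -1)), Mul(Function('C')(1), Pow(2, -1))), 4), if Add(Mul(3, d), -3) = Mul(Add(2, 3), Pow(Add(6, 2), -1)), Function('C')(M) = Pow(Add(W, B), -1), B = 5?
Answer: Rational(1026625681, 12745506816) ≈ 0.080548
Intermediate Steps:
Function('C')(M) = Rational(1, 7) (Function('C')(M) = Pow(Add(2, 5), -1) = Pow(7, -1) = Rational(1, 7))
d = Rational(29, 24) (d = Add(1, Mul(Rational(1, 3), Mul(Add(2, 3), Pow(Add(6, 2), -1)))) = Add(1, Mul(Rational(1, 3), Mul(5, Pow(8, -1)))) = Add(1, Mul(Rational(1, 3), Mul(5, Rational(1, 8)))) = Add(1, Mul(Rational(1, 3), Rational(5, 8))) = Add(1, Rational(5, 24)) = Rational(29, 24) ≈ 1.2083)
Pow(Add(Mul(d, Pow(-2, -1)), Mul(Function('C')(1), Pow(2, -1))), 4) = Pow(Add(Mul(Rational(29, 24), Pow(-2, -1)), Mul(Rational(1, 7), Pow(2, -1))), 4) = Pow(Add(Mul(Rational(29, 24), Rational(-1, 2)), Mul(Rational(1, 7), Rational(1, 2))), 4) = Pow(Add(Rational(-29, 48), Rational(1, 14)), 4) = Pow(Rational(-179, 336), 4) = Rational(1026625681, 12745506816)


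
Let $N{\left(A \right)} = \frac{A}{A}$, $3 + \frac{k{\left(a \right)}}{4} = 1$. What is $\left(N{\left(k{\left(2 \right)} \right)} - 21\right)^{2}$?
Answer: $400$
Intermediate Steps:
$k{\left(a \right)} = -8$ ($k{\left(a \right)} = -12 + 4 \cdot 1 = -12 + 4 = -8$)
$N{\left(A \right)} = 1$
$\left(N{\left(k{\left(2 \right)} \right)} - 21\right)^{2} = \left(1 - 21\right)^{2} = \left(-20\right)^{2} = 400$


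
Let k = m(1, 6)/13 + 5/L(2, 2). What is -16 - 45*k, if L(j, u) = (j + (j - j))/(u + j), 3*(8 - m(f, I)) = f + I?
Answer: -6313/13 ≈ -485.62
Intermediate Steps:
m(f, I) = 8 - I/3 - f/3 (m(f, I) = 8 - (f + I)/3 = 8 - (I + f)/3 = 8 + (-I/3 - f/3) = 8 - I/3 - f/3)
L(j, u) = j/(j + u) (L(j, u) = (j + 0)/(j + u) = j/(j + u))
k = 407/39 (k = (8 - ⅓*6 - ⅓*1)/13 + 5/((2/(2 + 2))) = (8 - 2 - ⅓)*(1/13) + 5/((2/4)) = (17/3)*(1/13) + 5/((2*(¼))) = 17/39 + 5/(½) = 17/39 + 5*2 = 17/39 + 10 = 407/39 ≈ 10.436)
-16 - 45*k = -16 - 45*407/39 = -16 - 6105/13 = -6313/13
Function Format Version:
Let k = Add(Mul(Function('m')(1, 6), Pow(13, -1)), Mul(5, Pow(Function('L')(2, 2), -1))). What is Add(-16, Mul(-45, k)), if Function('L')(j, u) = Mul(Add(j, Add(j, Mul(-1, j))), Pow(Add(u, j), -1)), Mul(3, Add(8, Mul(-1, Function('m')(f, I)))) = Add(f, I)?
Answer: Rational(-6313, 13) ≈ -485.62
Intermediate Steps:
Function('m')(f, I) = Add(8, Mul(Rational(-1, 3), I), Mul(Rational(-1, 3), f)) (Function('m')(f, I) = Add(8, Mul(Rational(-1, 3), Add(f, I))) = Add(8, Mul(Rational(-1, 3), Add(I, f))) = Add(8, Add(Mul(Rational(-1, 3), I), Mul(Rational(-1, 3), f))) = Add(8, Mul(Rational(-1, 3), I), Mul(Rational(-1, 3), f)))
Function('L')(j, u) = Mul(j, Pow(Add(j, u), -1)) (Function('L')(j, u) = Mul(Add(j, 0), Pow(Add(j, u), -1)) = Mul(j, Pow(Add(j, u), -1)))
k = Rational(407, 39) (k = Add(Mul(Add(8, Mul(Rational(-1, 3), 6), Mul(Rational(-1, 3), 1)), Pow(13, -1)), Mul(5, Pow(Mul(2, Pow(Add(2, 2), -1)), -1))) = Add(Mul(Add(8, -2, Rational(-1, 3)), Rational(1, 13)), Mul(5, Pow(Mul(2, Pow(4, -1)), -1))) = Add(Mul(Rational(17, 3), Rational(1, 13)), Mul(5, Pow(Mul(2, Rational(1, 4)), -1))) = Add(Rational(17, 39), Mul(5, Pow(Rational(1, 2), -1))) = Add(Rational(17, 39), Mul(5, 2)) = Add(Rational(17, 39), 10) = Rational(407, 39) ≈ 10.436)
Add(-16, Mul(-45, k)) = Add(-16, Mul(-45, Rational(407, 39))) = Add(-16, Rational(-6105, 13)) = Rational(-6313, 13)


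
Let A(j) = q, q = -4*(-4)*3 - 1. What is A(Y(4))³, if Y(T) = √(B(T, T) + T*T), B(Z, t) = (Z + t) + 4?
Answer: 103823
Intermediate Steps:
B(Z, t) = 4 + Z + t
Y(T) = √(4 + T² + 2*T) (Y(T) = √((4 + T + T) + T*T) = √((4 + 2*T) + T²) = √(4 + T² + 2*T))
q = 47 (q = 16*3 - 1 = 48 - 1 = 47)
A(j) = 47
A(Y(4))³ = 47³ = 103823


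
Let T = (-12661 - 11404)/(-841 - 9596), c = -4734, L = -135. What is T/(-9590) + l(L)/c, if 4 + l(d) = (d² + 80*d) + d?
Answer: -24312523703/15794332974 ≈ -1.5393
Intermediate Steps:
l(d) = -4 + d² + 81*d (l(d) = -4 + ((d² + 80*d) + d) = -4 + (d² + 81*d) = -4 + d² + 81*d)
T = 24065/10437 (T = -24065/(-10437) = -24065*(-1/10437) = 24065/10437 ≈ 2.3057)
T/(-9590) + l(L)/c = (24065/10437)/(-9590) + (-4 + (-135)² + 81*(-135))/(-4734) = (24065/10437)*(-1/9590) + (-4 + 18225 - 10935)*(-1/4734) = -4813/20018166 + 7286*(-1/4734) = -4813/20018166 - 3643/2367 = -24312523703/15794332974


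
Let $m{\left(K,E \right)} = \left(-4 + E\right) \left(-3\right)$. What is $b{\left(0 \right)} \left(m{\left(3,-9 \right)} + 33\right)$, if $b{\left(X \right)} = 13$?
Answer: $936$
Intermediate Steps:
$m{\left(K,E \right)} = 12 - 3 E$
$b{\left(0 \right)} \left(m{\left(3,-9 \right)} + 33\right) = 13 \left(\left(12 - -27\right) + 33\right) = 13 \left(\left(12 + 27\right) + 33\right) = 13 \left(39 + 33\right) = 13 \cdot 72 = 936$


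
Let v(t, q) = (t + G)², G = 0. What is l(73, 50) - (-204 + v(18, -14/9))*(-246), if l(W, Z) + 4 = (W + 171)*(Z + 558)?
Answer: 177868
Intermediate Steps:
v(t, q) = t² (v(t, q) = (t + 0)² = t²)
l(W, Z) = -4 + (171 + W)*(558 + Z) (l(W, Z) = -4 + (W + 171)*(Z + 558) = -4 + (171 + W)*(558 + Z))
l(73, 50) - (-204 + v(18, -14/9))*(-246) = (95414 + 171*50 + 558*73 + 73*50) - (-204 + 18²)*(-246) = (95414 + 8550 + 40734 + 3650) - (-204 + 324)*(-246) = 148348 - 120*(-246) = 148348 - 1*(-29520) = 148348 + 29520 = 177868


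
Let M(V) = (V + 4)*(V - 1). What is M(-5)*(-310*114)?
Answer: -212040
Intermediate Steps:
M(V) = (-1 + V)*(4 + V) (M(V) = (4 + V)*(-1 + V) = (-1 + V)*(4 + V))
M(-5)*(-310*114) = (-4 + (-5)² + 3*(-5))*(-310*114) = (-4 + 25 - 15)*(-35340) = 6*(-35340) = -212040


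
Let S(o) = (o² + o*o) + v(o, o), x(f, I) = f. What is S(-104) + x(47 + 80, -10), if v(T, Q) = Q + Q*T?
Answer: 32471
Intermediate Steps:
S(o) = 2*o² + o*(1 + o) (S(o) = (o² + o*o) + o*(1 + o) = (o² + o²) + o*(1 + o) = 2*o² + o*(1 + o))
S(-104) + x(47 + 80, -10) = -104*(1 + 3*(-104)) + (47 + 80) = -104*(1 - 312) + 127 = -104*(-311) + 127 = 32344 + 127 = 32471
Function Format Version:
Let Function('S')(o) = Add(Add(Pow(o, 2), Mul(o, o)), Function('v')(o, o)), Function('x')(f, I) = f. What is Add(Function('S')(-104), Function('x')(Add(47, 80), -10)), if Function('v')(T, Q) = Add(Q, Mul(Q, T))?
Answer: 32471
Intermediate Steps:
Function('S')(o) = Add(Mul(2, Pow(o, 2)), Mul(o, Add(1, o))) (Function('S')(o) = Add(Add(Pow(o, 2), Mul(o, o)), Mul(o, Add(1, o))) = Add(Add(Pow(o, 2), Pow(o, 2)), Mul(o, Add(1, o))) = Add(Mul(2, Pow(o, 2)), Mul(o, Add(1, o))))
Add(Function('S')(-104), Function('x')(Add(47, 80), -10)) = Add(Mul(-104, Add(1, Mul(3, -104))), Add(47, 80)) = Add(Mul(-104, Add(1, -312)), 127) = Add(Mul(-104, -311), 127) = Add(32344, 127) = 32471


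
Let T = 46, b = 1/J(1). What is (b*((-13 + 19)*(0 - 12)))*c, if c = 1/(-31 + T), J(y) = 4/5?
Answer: -6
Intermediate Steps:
J(y) = ⅘ (J(y) = 4*(⅕) = ⅘)
b = 5/4 (b = 1/(⅘) = 5/4 ≈ 1.2500)
c = 1/15 (c = 1/(-31 + 46) = 1/15 ≈ 0.066667)
(b*((-13 + 19)*(0 - 12)))*c = (5*((-13 + 19)*(0 - 12))/4)*(1/15) = (5*(6*(-12))/4)*(1/15) = ((5/4)*(-72))*(1/15) = -90*1/15 = -6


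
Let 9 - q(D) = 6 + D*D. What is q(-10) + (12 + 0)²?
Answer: 47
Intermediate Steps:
q(D) = 3 - D² (q(D) = 9 - (6 + D*D) = 9 - (6 + D²) = 9 + (-6 - D²) = 3 - D²)
q(-10) + (12 + 0)² = (3 - 1*(-10)²) + (12 + 0)² = (3 - 1*100) + 12² = (3 - 100) + 144 = -97 + 144 = 47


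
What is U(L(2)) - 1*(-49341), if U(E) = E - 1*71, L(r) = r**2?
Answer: 49274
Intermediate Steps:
U(E) = -71 + E (U(E) = E - 71 = -71 + E)
U(L(2)) - 1*(-49341) = (-71 + 2**2) - 1*(-49341) = (-71 + 4) + 49341 = -67 + 49341 = 49274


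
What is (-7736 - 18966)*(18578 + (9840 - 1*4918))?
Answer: -627497000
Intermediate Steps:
(-7736 - 18966)*(18578 + (9840 - 1*4918)) = -26702*(18578 + (9840 - 4918)) = -26702*(18578 + 4922) = -26702*23500 = -627497000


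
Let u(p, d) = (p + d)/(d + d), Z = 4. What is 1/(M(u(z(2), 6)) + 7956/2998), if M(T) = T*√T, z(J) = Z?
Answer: 1288012752/3137213419 - 67410030*√30/3137213419 ≈ 0.29287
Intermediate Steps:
z(J) = 4
u(p, d) = (d + p)/(2*d) (u(p, d) = (d + p)/((2*d)) = (d + p)*(1/(2*d)) = (d + p)/(2*d))
M(T) = T^(3/2)
1/(M(u(z(2), 6)) + 7956/2998) = 1/(((½)*(6 + 4)/6)^(3/2) + 7956/2998) = 1/(((½)*(⅙)*10)^(3/2) + 7956*(1/2998)) = 1/((⅚)^(3/2) + 3978/1499) = 1/(5*√30/36 + 3978/1499) = 1/(3978/1499 + 5*√30/36)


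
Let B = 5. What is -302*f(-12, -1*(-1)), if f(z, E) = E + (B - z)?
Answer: -5436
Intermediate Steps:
f(z, E) = 5 + E - z (f(z, E) = E + (5 - z) = 5 + E - z)
-302*f(-12, -1*(-1)) = -302*(5 - 1*(-1) - 1*(-12)) = -302*(5 + 1 + 12) = -302*18 = -5436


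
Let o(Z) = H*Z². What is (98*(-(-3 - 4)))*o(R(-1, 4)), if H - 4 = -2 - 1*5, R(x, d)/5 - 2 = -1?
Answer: -51450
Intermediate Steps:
R(x, d) = 5 (R(x, d) = 10 + 5*(-1) = 10 - 5 = 5)
H = -3 (H = 4 + (-2 - 1*5) = 4 + (-2 - 5) = 4 - 7 = -3)
o(Z) = -3*Z²
(98*(-(-3 - 4)))*o(R(-1, 4)) = (98*(-(-3 - 4)))*(-3*5²) = (98*(-1*(-7)))*(-3*25) = (98*7)*(-75) = 686*(-75) = -51450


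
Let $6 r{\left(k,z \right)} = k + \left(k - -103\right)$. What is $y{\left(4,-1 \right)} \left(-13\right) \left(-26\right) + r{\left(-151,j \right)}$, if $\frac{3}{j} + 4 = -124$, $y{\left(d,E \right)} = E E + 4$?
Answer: $\frac{9941}{6} \approx 1656.8$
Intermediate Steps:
$y{\left(d,E \right)} = 4 + E^{2}$ ($y{\left(d,E \right)} = E^{2} + 4 = 4 + E^{2}$)
$j = - \frac{3}{128}$ ($j = \frac{3}{-4 - 124} = \frac{3}{-128} = 3 \left(- \frac{1}{128}\right) = - \frac{3}{128} \approx -0.023438$)
$r{\left(k,z \right)} = \frac{103}{6} + \frac{k}{3}$ ($r{\left(k,z \right)} = \frac{k + \left(k - -103\right)}{6} = \frac{k + \left(k + 103\right)}{6} = \frac{k + \left(103 + k\right)}{6} = \frac{103 + 2 k}{6} = \frac{103}{6} + \frac{k}{3}$)
$y{\left(4,-1 \right)} \left(-13\right) \left(-26\right) + r{\left(-151,j \right)} = \left(4 + \left(-1\right)^{2}\right) \left(-13\right) \left(-26\right) + \left(\frac{103}{6} + \frac{1}{3} \left(-151\right)\right) = \left(4 + 1\right) \left(-13\right) \left(-26\right) + \left(\frac{103}{6} - \frac{151}{3}\right) = 5 \left(-13\right) \left(-26\right) - \frac{199}{6} = \left(-65\right) \left(-26\right) - \frac{199}{6} = 1690 - \frac{199}{6} = \frac{9941}{6}$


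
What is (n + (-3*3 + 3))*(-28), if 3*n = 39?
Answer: -196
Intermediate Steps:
n = 13 (n = (1/3)*39 = 13)
(n + (-3*3 + 3))*(-28) = (13 + (-3*3 + 3))*(-28) = (13 + (-9 + 3))*(-28) = (13 - 6)*(-28) = 7*(-28) = -196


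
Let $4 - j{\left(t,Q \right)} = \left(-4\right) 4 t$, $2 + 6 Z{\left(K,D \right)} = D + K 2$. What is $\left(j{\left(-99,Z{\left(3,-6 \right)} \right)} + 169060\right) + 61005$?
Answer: $228485$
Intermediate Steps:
$Z{\left(K,D \right)} = - \frac{1}{3} + \frac{K}{3} + \frac{D}{6}$ ($Z{\left(K,D \right)} = - \frac{1}{3} + \frac{D + K 2}{6} = - \frac{1}{3} + \frac{D + 2 K}{6} = - \frac{1}{3} + \left(\frac{K}{3} + \frac{D}{6}\right) = - \frac{1}{3} + \frac{K}{3} + \frac{D}{6}$)
$j{\left(t,Q \right)} = 4 + 16 t$ ($j{\left(t,Q \right)} = 4 - \left(-4\right) 4 t = 4 - - 16 t = 4 + 16 t$)
$\left(j{\left(-99,Z{\left(3,-6 \right)} \right)} + 169060\right) + 61005 = \left(\left(4 + 16 \left(-99\right)\right) + 169060\right) + 61005 = \left(\left(4 - 1584\right) + 169060\right) + 61005 = \left(-1580 + 169060\right) + 61005 = 167480 + 61005 = 228485$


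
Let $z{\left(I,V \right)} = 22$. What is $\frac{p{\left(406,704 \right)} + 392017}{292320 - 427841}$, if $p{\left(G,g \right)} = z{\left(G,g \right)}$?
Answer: $- \frac{392039}{135521} \approx -2.8928$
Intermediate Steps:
$p{\left(G,g \right)} = 22$
$\frac{p{\left(406,704 \right)} + 392017}{292320 - 427841} = \frac{22 + 392017}{292320 - 427841} = \frac{392039}{-135521} = 392039 \left(- \frac{1}{135521}\right) = - \frac{392039}{135521}$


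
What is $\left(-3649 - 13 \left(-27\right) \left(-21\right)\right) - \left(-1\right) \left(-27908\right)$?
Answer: $-38928$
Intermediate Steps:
$\left(-3649 - 13 \left(-27\right) \left(-21\right)\right) - \left(-1\right) \left(-27908\right) = \left(-3649 - \left(-351\right) \left(-21\right)\right) - 27908 = \left(-3649 - 7371\right) - 27908 = -11020 - 27908 = -38928$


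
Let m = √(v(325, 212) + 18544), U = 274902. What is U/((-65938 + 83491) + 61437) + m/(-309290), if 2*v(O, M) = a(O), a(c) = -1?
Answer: 45817/13165 - √74174/618580 ≈ 3.4798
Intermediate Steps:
v(O, M) = -½ (v(O, M) = (½)*(-1) = -½)
m = √74174/2 (m = √(-½ + 18544) = √(37087/2) = √74174/2 ≈ 136.17)
U/((-65938 + 83491) + 61437) + m/(-309290) = 274902/((-65938 + 83491) + 61437) + (√74174/2)/(-309290) = 274902/(17553 + 61437) + (√74174/2)*(-1/309290) = 274902/78990 - √74174/618580 = 274902*(1/78990) - √74174/618580 = 45817/13165 - √74174/618580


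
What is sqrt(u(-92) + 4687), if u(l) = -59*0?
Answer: sqrt(4687) ≈ 68.462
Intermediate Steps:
u(l) = 0
sqrt(u(-92) + 4687) = sqrt(0 + 4687) = sqrt(4687)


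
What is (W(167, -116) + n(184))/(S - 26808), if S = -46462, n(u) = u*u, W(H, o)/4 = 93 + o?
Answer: -16882/36635 ≈ -0.46082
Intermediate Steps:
W(H, o) = 372 + 4*o (W(H, o) = 4*(93 + o) = 372 + 4*o)
n(u) = u²
(W(167, -116) + n(184))/(S - 26808) = ((372 + 4*(-116)) + 184²)/(-46462 - 26808) = ((372 - 464) + 33856)/(-73270) = (-92 + 33856)*(-1/73270) = 33764*(-1/73270) = -16882/36635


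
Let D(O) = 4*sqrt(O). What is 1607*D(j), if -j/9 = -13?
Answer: 19284*sqrt(13) ≈ 69530.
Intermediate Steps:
j = 117 (j = -9*(-13) = 117)
1607*D(j) = 1607*(4*sqrt(117)) = 1607*(4*(3*sqrt(13))) = 1607*(12*sqrt(13)) = 19284*sqrt(13)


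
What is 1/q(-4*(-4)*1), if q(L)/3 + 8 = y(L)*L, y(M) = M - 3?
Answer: 1/600 ≈ 0.0016667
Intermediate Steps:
y(M) = -3 + M
q(L) = -24 + 3*L*(-3 + L) (q(L) = -24 + 3*((-3 + L)*L) = -24 + 3*(L*(-3 + L)) = -24 + 3*L*(-3 + L))
1/q(-4*(-4)*1) = 1/(-24 + 3*(-4*(-4)*1)*(-3 - 4*(-4)*1)) = 1/(-24 + 3*(16*1)*(-3 + 16*1)) = 1/(-24 + 3*16*(-3 + 16)) = 1/(-24 + 3*16*13) = 1/(-24 + 624) = 1/600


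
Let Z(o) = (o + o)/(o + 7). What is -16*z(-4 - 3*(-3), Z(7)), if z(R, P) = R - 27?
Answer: 352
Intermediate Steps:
Z(o) = 2*o/(7 + o) (Z(o) = (2*o)/(7 + o) = 2*o/(7 + o))
z(R, P) = -27 + R
-16*z(-4 - 3*(-3), Z(7)) = -16*(-27 + (-4 - 3*(-3))) = -16*(-27 + (-4 + 9)) = -16*(-27 + 5) = -16*(-22) = 352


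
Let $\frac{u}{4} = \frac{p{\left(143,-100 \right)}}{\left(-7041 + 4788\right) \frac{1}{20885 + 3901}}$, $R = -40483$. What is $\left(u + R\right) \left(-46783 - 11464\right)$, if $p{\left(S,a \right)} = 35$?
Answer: $\frac{1838241129011}{751} \approx 2.4477 \cdot 10^{9}$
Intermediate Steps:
$u = - \frac{1156680}{751}$ ($u = 4 \frac{35}{\left(-7041 + 4788\right) \frac{1}{20885 + 3901}} = 4 \frac{35}{\left(-2253\right) \frac{1}{24786}} = 4 \frac{35}{- \frac{751}{8262}} = 4 \cdot 35 \left(- \frac{8262}{751}\right) = 4 \left(- \frac{289170}{751}\right) = - \frac{1156680}{751} \approx -1540.2$)
$\left(u + R\right) \left(-46783 - 11464\right) = \left(- \frac{1156680}{751} - 40483\right) \left(-46783 - 11464\right) = \left(- \frac{31559413}{751}\right) \left(-58247\right) = \frac{1838241129011}{751}$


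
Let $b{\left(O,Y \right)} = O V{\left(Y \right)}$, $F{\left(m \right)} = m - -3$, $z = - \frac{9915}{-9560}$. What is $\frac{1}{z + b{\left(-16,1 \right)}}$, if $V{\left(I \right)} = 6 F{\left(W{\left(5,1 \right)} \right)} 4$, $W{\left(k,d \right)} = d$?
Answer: $- \frac{1912}{2934849} \approx -0.00065148$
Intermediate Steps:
$z = \frac{1983}{1912}$ ($z = \left(-9915\right) \left(- \frac{1}{9560}\right) = \frac{1983}{1912} \approx 1.0371$)
$F{\left(m \right)} = 3 + m$ ($F{\left(m \right)} = m + 3 = 3 + m$)
$V{\left(I \right)} = 96$ ($V{\left(I \right)} = 6 \left(3 + 1\right) 4 = 6 \cdot 4 \cdot 4 = 24 \cdot 4 = 96$)
$b{\left(O,Y \right)} = 96 O$ ($b{\left(O,Y \right)} = O 96 = 96 O$)
$\frac{1}{z + b{\left(-16,1 \right)}} = \frac{1}{\frac{1983}{1912} + 96 \left(-16\right)} = \frac{1}{\frac{1983}{1912} - 1536} = \frac{1}{- \frac{2934849}{1912}} = - \frac{1912}{2934849}$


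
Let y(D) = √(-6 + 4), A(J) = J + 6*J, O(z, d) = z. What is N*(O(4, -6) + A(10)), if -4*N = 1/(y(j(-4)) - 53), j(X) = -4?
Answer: 1961/5622 + 37*I*√2/5622 ≈ 0.34881 + 0.0093073*I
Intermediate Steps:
A(J) = 7*J
y(D) = I*√2 (y(D) = √(-2) = I*√2)
N = -1/(4*(-53 + I*√2)) (N = -1/(4*(I*√2 - 53)) = -1/(4*(-53 + I*√2)) ≈ 0.0047136 + 0.00012577*I)
N*(O(4, -6) + A(10)) = (53/11244 + I*√2/11244)*(4 + 7*10) = (53/11244 + I*√2/11244)*(4 + 70) = (53/11244 + I*√2/11244)*74 = 1961/5622 + 37*I*√2/5622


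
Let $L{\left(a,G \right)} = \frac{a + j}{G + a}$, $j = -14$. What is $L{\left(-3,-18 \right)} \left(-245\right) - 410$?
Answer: $- \frac{1825}{3} \approx -608.33$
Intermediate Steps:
$L{\left(a,G \right)} = \frac{-14 + a}{G + a}$ ($L{\left(a,G \right)} = \frac{a - 14}{G + a} = \frac{-14 + a}{G + a}$)
$L{\left(-3,-18 \right)} \left(-245\right) - 410 = \frac{-14 - 3}{-18 - 3} \left(-245\right) - 410 = \frac{1}{-21} \left(-17\right) \left(-245\right) - 410 = \left(- \frac{1}{21}\right) \left(-17\right) \left(-245\right) - 410 = \frac{17}{21} \left(-245\right) - 410 = - \frac{595}{3} - 410 = - \frac{1825}{3}$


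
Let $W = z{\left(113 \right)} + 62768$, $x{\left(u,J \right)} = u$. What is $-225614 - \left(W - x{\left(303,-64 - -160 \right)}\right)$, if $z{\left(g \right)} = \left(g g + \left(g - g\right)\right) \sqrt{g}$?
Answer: $-288079 - 12769 \sqrt{113} \approx -4.2382 \cdot 10^{5}$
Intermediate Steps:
$z{\left(g \right)} = g^{\frac{5}{2}}$ ($z{\left(g \right)} = \left(g^{2} + 0\right) \sqrt{g} = g^{2} \sqrt{g} = g^{\frac{5}{2}}$)
$W = 62768 + 12769 \sqrt{113}$ ($W = 113^{\frac{5}{2}} + 62768 = 12769 \sqrt{113} + 62768 = 62768 + 12769 \sqrt{113} \approx 1.985 \cdot 10^{5}$)
$-225614 - \left(W - x{\left(303,-64 - -160 \right)}\right) = -225614 - \left(62465 + 12769 \sqrt{113}\right) = -288079 - 12769 \sqrt{113}$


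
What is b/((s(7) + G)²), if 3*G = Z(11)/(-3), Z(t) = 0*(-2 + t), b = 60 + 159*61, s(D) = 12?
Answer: 3253/48 ≈ 67.771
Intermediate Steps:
b = 9759 (b = 60 + 9699 = 9759)
Z(t) = 0
G = 0 (G = (0/(-3))/3 = (0*(-⅓))/3 = (⅓)*0 = 0)
b/((s(7) + G)²) = 9759/((12 + 0)²) = 9759/(12²) = 9759/144 = 9759*(1/144) = 3253/48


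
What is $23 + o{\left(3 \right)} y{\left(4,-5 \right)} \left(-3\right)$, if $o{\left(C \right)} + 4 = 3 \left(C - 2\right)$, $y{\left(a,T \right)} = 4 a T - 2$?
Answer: $-223$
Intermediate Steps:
$y{\left(a,T \right)} = -2 + 4 T a$ ($y{\left(a,T \right)} = 4 T a - 2 = -2 + 4 T a$)
$o{\left(C \right)} = -10 + 3 C$ ($o{\left(C \right)} = -4 + 3 \left(C - 2\right) = -4 + 3 \left(-2 + C\right) = -4 + \left(-6 + 3 C\right) = -10 + 3 C$)
$23 + o{\left(3 \right)} y{\left(4,-5 \right)} \left(-3\right) = 23 + \left(-10 + 3 \cdot 3\right) \left(-2 + 4 \left(-5\right) 4\right) \left(-3\right) = 23 + \left(-10 + 9\right) \left(-2 - 80\right) \left(-3\right) = 23 - \left(-82\right) \left(-3\right) = 23 - 246 = -223$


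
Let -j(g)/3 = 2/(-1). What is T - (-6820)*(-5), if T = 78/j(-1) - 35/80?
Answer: -545399/16 ≈ -34087.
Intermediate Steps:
j(g) = 6 (j(g) = -6/(-1) = -6*(-1) = -3*(-2) = 6)
T = 201/16 (T = 78/6 - 35/80 = 78*(⅙) - 35*1/80 = 13 - 7/16 = 201/16 ≈ 12.563)
T - (-6820)*(-5) = 201/16 - (-6820)*(-5) = 201/16 - 110*310 = 201/16 - 34100 = -545399/16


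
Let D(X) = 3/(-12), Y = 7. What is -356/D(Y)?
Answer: 1424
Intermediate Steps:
D(X) = -1/4 (D(X) = 3*(-1/12) = -1/4)
-356/D(Y) = -356/(-1/4) = -4*(-356) = 1424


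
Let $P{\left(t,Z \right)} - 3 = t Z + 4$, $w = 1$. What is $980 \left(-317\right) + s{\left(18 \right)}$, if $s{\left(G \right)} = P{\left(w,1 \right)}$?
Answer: $-310652$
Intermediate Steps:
$P{\left(t,Z \right)} = 7 + Z t$ ($P{\left(t,Z \right)} = 3 + \left(t Z + 4\right) = 3 + \left(Z t + 4\right) = 3 + \left(4 + Z t\right) = 7 + Z t$)
$s{\left(G \right)} = 8$ ($s{\left(G \right)} = 7 + 1 \cdot 1 = 7 + 1 = 8$)
$980 \left(-317\right) + s{\left(18 \right)} = 980 \left(-317\right) + 8 = -310660 + 8 = -310652$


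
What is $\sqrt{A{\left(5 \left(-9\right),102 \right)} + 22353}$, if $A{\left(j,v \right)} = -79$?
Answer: $\sqrt{22274} \approx 149.24$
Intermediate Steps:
$\sqrt{A{\left(5 \left(-9\right),102 \right)} + 22353} = \sqrt{-79 + 22353} = \sqrt{22274}$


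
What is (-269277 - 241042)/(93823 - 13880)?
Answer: -510319/79943 ≈ -6.3835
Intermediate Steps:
(-269277 - 241042)/(93823 - 13880) = -510319/79943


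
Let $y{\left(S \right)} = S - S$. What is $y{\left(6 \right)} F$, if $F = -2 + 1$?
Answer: $0$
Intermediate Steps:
$y{\left(S \right)} = 0$
$F = -1$
$y{\left(6 \right)} F = 0 \left(-1\right) = 0$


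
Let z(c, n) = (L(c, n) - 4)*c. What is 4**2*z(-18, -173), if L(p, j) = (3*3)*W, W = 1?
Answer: -1440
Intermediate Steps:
L(p, j) = 9 (L(p, j) = (3*3)*1 = 9*1 = 9)
z(c, n) = 5*c (z(c, n) = (9 - 4)*c = 5*c)
4**2*z(-18, -173) = 4**2*(5*(-18)) = 16*(-90) = -1440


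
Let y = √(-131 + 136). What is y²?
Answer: 5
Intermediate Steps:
y = √5 ≈ 2.2361
y² = (√5)² = 5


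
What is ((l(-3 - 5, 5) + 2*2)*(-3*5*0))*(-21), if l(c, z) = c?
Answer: 0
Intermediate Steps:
((l(-3 - 5, 5) + 2*2)*(-3*5*0))*(-21) = (((-3 - 5) + 2*2)*(-3*5*0))*(-21) = ((-8 + 4)*(-15*0))*(-21) = -4*0*(-21) = 0*(-21) = 0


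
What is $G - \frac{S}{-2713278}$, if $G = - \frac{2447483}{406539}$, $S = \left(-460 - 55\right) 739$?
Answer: $- \frac{2265141474863}{367684441614} \approx -6.1606$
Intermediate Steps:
$S = -380585$ ($S = \left(-515\right) 739 = -380585$)
$G = - \frac{2447483}{406539}$ ($G = \left(-2447483\right) \frac{1}{406539} = - \frac{2447483}{406539} \approx -6.0203$)
$G - \frac{S}{-2713278} = - \frac{2447483}{406539} - - \frac{380585}{-2713278} = - \frac{2447483}{406539} - \left(-380585\right) \left(- \frac{1}{2713278}\right) = - \frac{2447483}{406539} - \frac{380585}{2713278} = - \frac{2265141474863}{367684441614}$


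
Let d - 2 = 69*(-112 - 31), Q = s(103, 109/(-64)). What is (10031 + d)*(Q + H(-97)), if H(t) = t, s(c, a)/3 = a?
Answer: -542405/32 ≈ -16950.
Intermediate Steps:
s(c, a) = 3*a
Q = -327/64 (Q = 3*(109/(-64)) = 3*(109*(-1/64)) = 3*(-109/64) = -327/64 ≈ -5.1094)
d = -9865 (d = 2 + 69*(-112 - 31) = 2 + 69*(-143) = 2 - 9867 = -9865)
(10031 + d)*(Q + H(-97)) = (10031 - 9865)*(-327/64 - 97) = 166*(-6535/64) = -542405/32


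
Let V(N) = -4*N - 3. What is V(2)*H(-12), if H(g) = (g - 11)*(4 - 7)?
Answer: -759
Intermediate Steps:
H(g) = 33 - 3*g (H(g) = (-11 + g)*(-3) = 33 - 3*g)
V(N) = -3 - 4*N
V(2)*H(-12) = (-3 - 4*2)*(33 - 3*(-12)) = (-3 - 8)*(33 + 36) = -11*69 = -759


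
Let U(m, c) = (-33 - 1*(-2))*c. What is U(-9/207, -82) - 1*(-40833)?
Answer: 43375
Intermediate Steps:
U(m, c) = -31*c (U(m, c) = (-33 + 2)*c = -31*c)
U(-9/207, -82) - 1*(-40833) = -31*(-82) - 1*(-40833) = 2542 + 40833 = 43375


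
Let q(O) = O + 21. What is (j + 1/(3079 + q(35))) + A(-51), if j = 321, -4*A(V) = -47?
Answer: 4172689/12540 ≈ 332.75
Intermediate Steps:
q(O) = 21 + O
A(V) = 47/4 (A(V) = -¼*(-47) = 47/4)
(j + 1/(3079 + q(35))) + A(-51) = (321 + 1/(3079 + (21 + 35))) + 47/4 = (321 + 1/(3079 + 56)) + 47/4 = (321 + 1/3135) + 47/4 = 1006336/3135 + 47/4 = 4172689/12540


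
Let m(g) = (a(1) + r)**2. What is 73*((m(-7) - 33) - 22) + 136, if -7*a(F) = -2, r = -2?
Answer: -179559/49 ≈ -3664.5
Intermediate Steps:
a(F) = 2/7 (a(F) = -1/7*(-2) = 2/7)
m(g) = 144/49 (m(g) = (2/7 - 2)**2 = (-12/7)**2 = 144/49)
73*((m(-7) - 33) - 22) + 136 = 73*((144/49 - 33) - 22) + 136 = 73*(-1473/49 - 22) + 136 = 73*(-2551/49) + 136 = -186223/49 + 136 = -179559/49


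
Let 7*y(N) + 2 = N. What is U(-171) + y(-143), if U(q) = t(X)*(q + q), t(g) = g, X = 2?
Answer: -4933/7 ≈ -704.71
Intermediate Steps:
y(N) = -2/7 + N/7
U(q) = 4*q (U(q) = 2*(q + q) = 2*(2*q) = 4*q)
U(-171) + y(-143) = 4*(-171) + (-2/7 + (1/7)*(-143)) = -684 + (-2/7 - 143/7) = -684 - 145/7 = -4933/7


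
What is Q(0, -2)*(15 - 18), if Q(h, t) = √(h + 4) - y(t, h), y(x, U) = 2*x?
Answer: -18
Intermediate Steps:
Q(h, t) = √(4 + h) - 2*t (Q(h, t) = √(h + 4) - 2*t = √(4 + h) - 2*t)
Q(0, -2)*(15 - 18) = (√(4 + 0) - 2*(-2))*(15 - 18) = (√4 + 4)*(-3) = (2 + 4)*(-3) = 6*(-3) = -18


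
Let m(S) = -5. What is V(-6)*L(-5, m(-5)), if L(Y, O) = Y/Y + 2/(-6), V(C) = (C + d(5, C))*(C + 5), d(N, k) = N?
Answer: ⅔ ≈ 0.66667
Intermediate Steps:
V(C) = (5 + C)² (V(C) = (C + 5)*(C + 5) = (5 + C)*(5 + C) = (5 + C)²)
L(Y, O) = ⅔ (L(Y, O) = 1 + 2*(-⅙) = 1 - ⅓ = ⅔)
V(-6)*L(-5, m(-5)) = (25 + (-6)² + 10*(-6))*(⅔) = (25 + 36 - 60)*(⅔) = 1*(⅔) = ⅔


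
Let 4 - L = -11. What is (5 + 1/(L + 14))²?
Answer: 21316/841 ≈ 25.346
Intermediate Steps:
L = 15 (L = 4 - 1*(-11) = 4 + 11 = 15)
(5 + 1/(L + 14))² = (5 + 1/(15 + 14))² = (5 + 1/29)² = (146/29)² = 21316/841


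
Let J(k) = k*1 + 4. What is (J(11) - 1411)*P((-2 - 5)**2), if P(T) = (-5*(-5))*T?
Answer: -1710100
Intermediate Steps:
J(k) = 4 + k (J(k) = k + 4 = 4 + k)
P(T) = 25*T
(J(11) - 1411)*P((-2 - 5)**2) = ((4 + 11) - 1411)*(25*(-2 - 5)**2) = (15 - 1411)*(25*(-7)**2) = -34900*49 = -1396*1225 = -1710100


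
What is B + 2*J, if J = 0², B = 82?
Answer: 82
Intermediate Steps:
J = 0
B + 2*J = 82 + 2*0 = 82 + 0 = 82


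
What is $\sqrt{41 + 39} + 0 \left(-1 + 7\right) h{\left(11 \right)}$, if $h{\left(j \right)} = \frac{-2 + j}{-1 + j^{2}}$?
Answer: $4 \sqrt{5} \approx 8.9443$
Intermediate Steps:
$h{\left(j \right)} = \frac{-2 + j}{-1 + j^{2}}$
$\sqrt{41 + 39} + 0 \left(-1 + 7\right) h{\left(11 \right)} = \sqrt{41 + 39} + 0 \left(-1 + 7\right) \frac{-2 + 11}{-1 + 11^{2}} = \sqrt{80} + 0 \cdot 6 \frac{1}{-1 + 121} \cdot 9 = 4 \sqrt{5} + 0 \cdot \frac{1}{120} \cdot 9 = 4 \sqrt{5} + 0 \cdot \frac{3}{40} = 4 \sqrt{5} + 0 = 4 \sqrt{5}$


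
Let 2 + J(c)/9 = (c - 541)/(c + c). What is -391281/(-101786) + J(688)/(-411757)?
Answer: 110846724399681/28834835425376 ≈ 3.8442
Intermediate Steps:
J(c) = -18 + 9*(-541 + c)/(2*c) (J(c) = -18 + 9*((c - 541)/(c + c)) = -18 + 9*((-541 + c)/((2*c))) = -18 + 9*((-541 + c)*(1/(2*c))) = -18 + 9*((-541 + c)/(2*c)) = -18 + 9*(-541 + c)/(2*c))
-391281/(-101786) + J(688)/(-411757) = -391281/(-101786) + ((9/2)*(-541 - 3*688)/688)/(-411757) = -391281*(-1/101786) + ((9/2)*(1/688)*(-541 - 2064))*(-1/411757) = 391281/101786 + ((9/2)*(1/688)*(-2605))*(-1/411757) = 391281/101786 - 23445/1376*(-1/411757) = 391281/101786 + 23445/566577632 = 110846724399681/28834835425376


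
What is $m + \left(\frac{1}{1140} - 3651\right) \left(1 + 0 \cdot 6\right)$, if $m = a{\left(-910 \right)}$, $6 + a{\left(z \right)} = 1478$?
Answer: $- \frac{2484059}{1140} \approx -2179.0$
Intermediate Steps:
$a{\left(z \right)} = 1472$ ($a{\left(z \right)} = -6 + 1478 = 1472$)
$m = 1472$
$m + \left(\frac{1}{1140} - 3651\right) \left(1 + 0 \cdot 6\right) = 1472 + \left(\frac{1}{1140} - 3651\right) \left(1 + 0 \cdot 6\right) = 1472 + \left(\frac{1}{1140} - 3651\right) \left(1 + 0\right) = 1472 - \frac{4162139}{1140} = - \frac{2484059}{1140}$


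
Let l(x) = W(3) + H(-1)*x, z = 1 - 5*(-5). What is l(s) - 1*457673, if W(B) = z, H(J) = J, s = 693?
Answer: -458340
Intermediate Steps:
z = 26 (z = 1 + 25 = 26)
W(B) = 26
l(x) = 26 - x
l(s) - 1*457673 = (26 - 1*693) - 1*457673 = (26 - 693) - 457673 = -667 - 457673 = -458340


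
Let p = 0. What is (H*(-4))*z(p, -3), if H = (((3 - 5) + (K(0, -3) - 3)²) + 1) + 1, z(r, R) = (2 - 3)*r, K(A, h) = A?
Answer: 0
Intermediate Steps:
z(r, R) = -r
H = 9 (H = (((3 - 5) + (0 - 3)²) + 1) + 1 = ((-2 + (-3)²) + 1) + 1 = ((-2 + 9) + 1) + 1 = (7 + 1) + 1 = 8 + 1 = 9)
(H*(-4))*z(p, -3) = (9*(-4))*(-1*0) = -36*0 = 0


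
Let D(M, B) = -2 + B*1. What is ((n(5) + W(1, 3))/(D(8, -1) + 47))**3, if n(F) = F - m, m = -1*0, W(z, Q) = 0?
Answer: 125/85184 ≈ 0.0014674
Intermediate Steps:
m = 0
D(M, B) = -2 + B
n(F) = F (n(F) = F - 1*0 = F + 0 = F)
((n(5) + W(1, 3))/(D(8, -1) + 47))**3 = ((5 + 0)/((-2 - 1) + 47))**3 = (5/(-3 + 47))**3 = (5/44)**3 = 125/85184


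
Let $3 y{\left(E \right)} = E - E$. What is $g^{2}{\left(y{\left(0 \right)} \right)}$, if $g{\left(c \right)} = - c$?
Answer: $0$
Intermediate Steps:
$y{\left(E \right)} = 0$ ($y{\left(E \right)} = \frac{E - E}{3} = \frac{1}{3} \cdot 0 = 0$)
$g^{2}{\left(y{\left(0 \right)} \right)} = \left(\left(-1\right) 0\right)^{2} = 0^{2} = 0$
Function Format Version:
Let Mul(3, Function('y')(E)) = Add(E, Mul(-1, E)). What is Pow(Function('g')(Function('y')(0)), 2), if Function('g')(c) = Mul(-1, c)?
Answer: 0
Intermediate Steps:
Function('y')(E) = 0 (Function('y')(E) = Mul(Rational(1, 3), Add(E, Mul(-1, E))) = Mul(Rational(1, 3), 0) = 0)
Pow(Function('g')(Function('y')(0)), 2) = Pow(Mul(-1, 0), 2) = Pow(0, 2) = 0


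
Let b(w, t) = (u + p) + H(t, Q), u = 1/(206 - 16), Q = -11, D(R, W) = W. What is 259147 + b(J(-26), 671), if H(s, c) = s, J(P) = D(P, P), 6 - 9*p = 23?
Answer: 444285559/1710 ≈ 2.5982e+5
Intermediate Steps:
p = -17/9 (p = ⅔ - ⅑*23 = ⅔ - 23/9 = -17/9 ≈ -1.8889)
J(P) = P
u = 1/190 ≈ 0.0052632
b(w, t) = -3221/1710 + t (b(w, t) = (1/190 - 17/9) + t = -3221/1710 + t)
259147 + b(J(-26), 671) = 259147 + (-3221/1710 + 671) = 259147 + 1144189/1710 = 444285559/1710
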